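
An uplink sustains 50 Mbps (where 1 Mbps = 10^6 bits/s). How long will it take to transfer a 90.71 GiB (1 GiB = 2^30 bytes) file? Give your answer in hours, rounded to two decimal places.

90.71 GiB = 97,399,120,855.04 bytes = 779,192,966,840.32 bits
50 Mbps = 50,000,000 bits/s
time = 779,192,966,840.32 / 50,000,000 = 15,583.8593 s
15,583.8593 s / 3600 = 4.33 hours

4.33 hours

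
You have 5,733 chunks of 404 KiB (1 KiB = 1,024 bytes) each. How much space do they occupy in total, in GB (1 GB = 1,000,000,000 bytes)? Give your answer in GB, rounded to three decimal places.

2.372 GB

Total = 5,733 × 404 KiB = 2,316,132 KiB
= 2,316,132 × 1,024 bytes = 2,371,719,168 bytes
1 GB = 1,000,000,000 bytes
2,371,719,168 / 1,000,000,000 = 2.372 GB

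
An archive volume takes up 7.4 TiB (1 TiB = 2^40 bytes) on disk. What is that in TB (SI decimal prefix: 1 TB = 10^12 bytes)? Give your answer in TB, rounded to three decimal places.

8.136 TB

7.4 TiB = 7.4 × 2^40 bytes = 8,136,386,045,542.4 bytes
1 TB = 1,000,000,000,000 bytes
8,136,386,045,542.4 / 1,000,000,000,000 = 8.136 TB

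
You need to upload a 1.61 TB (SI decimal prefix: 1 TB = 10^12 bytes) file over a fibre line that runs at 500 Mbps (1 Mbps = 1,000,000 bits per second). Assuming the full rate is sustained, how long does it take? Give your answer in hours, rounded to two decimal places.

7.16 hours

1.61 TB = 1,610,000,000,000 bytes = 12,880,000,000,000 bits
500 Mbps = 500,000,000 bits/s
time = 12,880,000,000,000 / 500,000,000 = 25,760.0000 s
25,760.0000 s / 3600 = 7.16 hours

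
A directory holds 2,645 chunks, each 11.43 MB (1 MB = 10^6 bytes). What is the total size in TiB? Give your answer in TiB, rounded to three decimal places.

Total = 2,645 × 11.43 MB = 30232.35 MB
= 30232.35 × 1,000,000 bytes = 30,232,350,000 bytes
1 TiB = 1,099,511,627,776 bytes
30,232,350,000 / 1,099,511,627,776 = 0.027 TiB

0.027 TiB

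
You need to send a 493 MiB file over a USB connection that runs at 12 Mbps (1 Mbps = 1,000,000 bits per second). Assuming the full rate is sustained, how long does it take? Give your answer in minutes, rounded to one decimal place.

5.7 minutes

493 MiB = 516,947,968 bytes = 4,135,583,744 bits
12 Mbps = 12,000,000 bits/s
time = 4,135,583,744 / 12,000,000 = 344.63 s
344.63 s / 60 = 5.7 minutes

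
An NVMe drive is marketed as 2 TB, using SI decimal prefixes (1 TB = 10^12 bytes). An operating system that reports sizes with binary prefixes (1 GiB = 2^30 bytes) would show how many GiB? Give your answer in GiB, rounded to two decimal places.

1,862.65 GiB

2 TB × 1,000,000,000,000 bytes/TB = 2,000,000,000,000 bytes
1 GiB = 2^30 bytes = 1,073,741,824 bytes
2,000,000,000,000 / 1,073,741,824 = 1,862.65 GiB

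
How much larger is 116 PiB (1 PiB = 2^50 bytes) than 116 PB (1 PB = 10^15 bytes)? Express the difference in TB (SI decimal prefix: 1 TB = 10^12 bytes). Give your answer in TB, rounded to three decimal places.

14,604.389 TB

116 PiB = 116 × 1,125,899,906,842,624 = 130,604,389,193,744,384 bytes
116 PB = 116 × 1,000,000,000,000,000 = 116,000,000,000,000,000 bytes
difference = 14,604,389,193,744,384 bytes
14,604,389,193,744,384 / 1,000,000,000,000 = 14,604.389 TB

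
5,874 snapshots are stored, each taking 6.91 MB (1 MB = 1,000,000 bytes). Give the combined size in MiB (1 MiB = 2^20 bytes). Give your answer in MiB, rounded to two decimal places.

Total = 5,874 × 6.91 MB = 40589.34 MB
= 40589.34 × 1,000,000 bytes = 40,589,340,000 bytes
1 MiB = 1,048,576 bytes
40,589,340,000 / 1,048,576 = 38,709.01 MiB

38,709.01 MiB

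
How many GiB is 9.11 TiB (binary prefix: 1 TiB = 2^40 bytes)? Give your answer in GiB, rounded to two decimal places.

9,328.64 GiB

9.11 TiB × 1,099,511,627,776 bytes/TiB = 10,016,550,929,039.36 bytes
1 GiB = 2^30 bytes = 1,073,741,824 bytes
10,016,550,929,039.36 / 1,073,741,824 = 9,328.64 GiB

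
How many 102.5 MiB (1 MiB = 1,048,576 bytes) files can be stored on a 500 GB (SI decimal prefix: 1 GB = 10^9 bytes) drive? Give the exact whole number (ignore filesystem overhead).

4,652

Capacity: 500 GB = 500,000,000,000 bytes
Per item: 102.5 MiB = 107,479,040 bytes
⌊500,000,000,000 / 107,479,040⌋ = 4,652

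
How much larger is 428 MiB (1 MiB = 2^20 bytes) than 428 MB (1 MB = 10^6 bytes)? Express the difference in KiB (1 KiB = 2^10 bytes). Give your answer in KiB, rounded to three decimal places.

20,303.250 KiB

428 MiB = 428 × 1,048,576 = 448,790,528 bytes
428 MB = 428 × 1,000,000 = 428,000,000 bytes
difference = 20,790,528 bytes
20,790,528 / 1,024 = 20,303.250 KiB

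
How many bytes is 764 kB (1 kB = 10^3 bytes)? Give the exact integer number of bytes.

764 × 1,000 = 764,000 bytes

764,000 bytes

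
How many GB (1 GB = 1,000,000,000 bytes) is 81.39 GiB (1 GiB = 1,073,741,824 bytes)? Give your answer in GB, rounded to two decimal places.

87.39 GB

81.39 GiB = 81.39 × 2^30 bytes = 87,391,847,055.36 bytes
1 GB = 1,000,000,000 bytes
87,391,847,055.36 / 1,000,000,000 = 87.39 GB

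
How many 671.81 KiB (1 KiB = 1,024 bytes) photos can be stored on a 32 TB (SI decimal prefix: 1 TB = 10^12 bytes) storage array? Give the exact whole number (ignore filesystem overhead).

46,516,128

Capacity: 32 TB = 32,000,000,000,000 bytes
Per item: 671.81 KiB = 687,933.44 bytes
⌊32,000,000,000,000 / 687,933.44⌋ = 46,516,128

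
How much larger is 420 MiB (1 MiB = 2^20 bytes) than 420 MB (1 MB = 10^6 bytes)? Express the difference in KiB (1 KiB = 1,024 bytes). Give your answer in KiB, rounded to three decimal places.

19,923.750 KiB

420 MiB = 420 × 1,048,576 = 440,401,920 bytes
420 MB = 420 × 1,000,000 = 420,000,000 bytes
difference = 20,401,920 bytes
20,401,920 / 1,024 = 19,923.750 KiB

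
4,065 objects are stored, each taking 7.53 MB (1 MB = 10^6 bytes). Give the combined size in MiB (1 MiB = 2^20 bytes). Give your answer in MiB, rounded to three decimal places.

Total = 4,065 × 7.53 MB = 30609.45 MB
= 30609.45 × 1,000,000 bytes = 30,609,450,000 bytes
1 MiB = 1,048,576 bytes
30,609,450,000 / 1,048,576 = 29,191.446 MiB

29,191.446 MiB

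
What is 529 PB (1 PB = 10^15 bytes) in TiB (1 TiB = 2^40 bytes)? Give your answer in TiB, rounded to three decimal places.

481,122.697 TiB

529 PB × 1,000,000,000,000,000 bytes/PB = 529,000,000,000,000,000 bytes
1 TiB = 2^40 bytes = 1,099,511,627,776 bytes
529,000,000,000,000,000 / 1,099,511,627,776 = 481,122.697 TiB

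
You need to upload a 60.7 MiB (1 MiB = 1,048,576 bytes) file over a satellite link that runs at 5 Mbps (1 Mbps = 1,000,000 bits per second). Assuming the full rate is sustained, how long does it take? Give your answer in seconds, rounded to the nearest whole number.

102 seconds

60.7 MiB = 63,648,563.2 bytes = 509,188,505.6 bits
5 Mbps = 5,000,000 bits/s
time = 509,188,505.6 / 5,000,000 = 102 s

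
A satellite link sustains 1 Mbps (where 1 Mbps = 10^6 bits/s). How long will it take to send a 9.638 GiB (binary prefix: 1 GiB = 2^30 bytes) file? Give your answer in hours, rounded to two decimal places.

23.00 hours

9.638 GiB = 10,348,723,699.712 bytes = 82,789,789,597.696 bits
1 Mbps = 1,000,000 bits/s
time = 82,789,789,597.696 / 1,000,000 = 82,789.7896 s
82,789.7896 s / 3600 = 23.00 hours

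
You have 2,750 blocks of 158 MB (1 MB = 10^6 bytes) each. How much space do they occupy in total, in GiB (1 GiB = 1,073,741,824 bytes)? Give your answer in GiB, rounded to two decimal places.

404.66 GiB

Total = 2,750 × 158 MB = 434,500 MB
= 434,500 × 1,000,000 bytes = 434,500,000,000 bytes
1 GiB = 1,073,741,824 bytes
434,500,000,000 / 1,073,741,824 = 404.66 GiB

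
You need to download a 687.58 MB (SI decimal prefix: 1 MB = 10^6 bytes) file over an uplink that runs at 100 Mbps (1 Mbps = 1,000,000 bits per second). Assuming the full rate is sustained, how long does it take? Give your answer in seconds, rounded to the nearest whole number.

687.58 MB = 687,580,000 bytes = 5,500,640,000 bits
100 Mbps = 100,000,000 bits/s
time = 5,500,640,000 / 100,000,000 = 55 s

55 seconds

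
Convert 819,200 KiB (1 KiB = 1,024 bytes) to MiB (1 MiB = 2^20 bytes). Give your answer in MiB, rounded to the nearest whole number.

800 MiB

819,200 KiB = 819,200 × 2^10 bytes = 838,860,800 bytes
1 MiB = 1,048,576 bytes
838,860,800 / 1,048,576 = 800 MiB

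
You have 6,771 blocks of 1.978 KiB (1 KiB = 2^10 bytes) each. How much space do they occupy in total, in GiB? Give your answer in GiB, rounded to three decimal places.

Total = 6,771 × 1.978 KiB = 13393.038 KiB
= 13393.038 × 1,024 bytes = 13,714,470.912 bytes
1 GiB = 1,073,741,824 bytes
13,714,470.912 / 1,073,741,824 = 0.013 GiB

0.013 GiB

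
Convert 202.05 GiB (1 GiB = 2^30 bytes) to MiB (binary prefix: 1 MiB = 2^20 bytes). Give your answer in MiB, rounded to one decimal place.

202.05 GiB = 202.05 × 2^30 bytes = 216,949,535,539.2 bytes
1 MiB = 1,048,576 bytes
216,949,535,539.2 / 1,048,576 = 206,899.2 MiB

206,899.2 MiB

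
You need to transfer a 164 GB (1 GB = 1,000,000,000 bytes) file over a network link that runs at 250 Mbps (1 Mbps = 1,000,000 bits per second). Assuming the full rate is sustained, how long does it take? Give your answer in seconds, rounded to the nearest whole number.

164 GB = 164,000,000,000 bytes = 1,312,000,000,000 bits
250 Mbps = 250,000,000 bits/s
time = 1,312,000,000,000 / 250,000,000 = 5,248 s

5,248 seconds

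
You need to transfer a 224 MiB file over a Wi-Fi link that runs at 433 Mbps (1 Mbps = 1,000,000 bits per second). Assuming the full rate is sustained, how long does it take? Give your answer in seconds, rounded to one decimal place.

4.3 seconds

224 MiB = 234,881,024 bytes = 1,879,048,192 bits
433 Mbps = 433,000,000 bits/s
time = 1,879,048,192 / 433,000,000 = 4.3 s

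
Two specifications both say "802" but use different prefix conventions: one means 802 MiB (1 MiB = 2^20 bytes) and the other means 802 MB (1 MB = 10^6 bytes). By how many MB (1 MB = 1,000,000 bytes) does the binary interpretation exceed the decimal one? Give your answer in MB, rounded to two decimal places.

38.96 MB

802 MiB = 802 × 1,048,576 = 840,957,952 bytes
802 MB = 802 × 1,000,000 = 802,000,000 bytes
difference = 38,957,952 bytes
38,957,952 / 1,000,000 = 38.96 MB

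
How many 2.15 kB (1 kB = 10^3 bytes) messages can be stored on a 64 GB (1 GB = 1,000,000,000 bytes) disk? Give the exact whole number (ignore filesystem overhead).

29,767,441

Capacity: 64 GB = 64,000,000,000 bytes
Per item: 2.15 kB = 2,150 bytes
⌊64,000,000,000 / 2,150⌋ = 29,767,441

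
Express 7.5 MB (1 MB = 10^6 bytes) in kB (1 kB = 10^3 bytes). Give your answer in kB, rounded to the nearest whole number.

7.5 MB = 7.5 × 10^6 bytes = 7,500,000 bytes
1 kB = 10^3 bytes = 1,000 bytes
7,500,000 / 1,000 = 7,500 kB

7,500 kB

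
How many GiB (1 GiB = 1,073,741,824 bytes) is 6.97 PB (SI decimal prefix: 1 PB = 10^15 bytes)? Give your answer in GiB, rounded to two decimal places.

6,491,318.35 GiB

6.97 PB × 1,000,000,000,000,000 bytes/PB = 6,970,000,000,000,000 bytes
1 GiB = 2^30 bytes = 1,073,741,824 bytes
6,970,000,000,000,000 / 1,073,741,824 = 6,491,318.35 GiB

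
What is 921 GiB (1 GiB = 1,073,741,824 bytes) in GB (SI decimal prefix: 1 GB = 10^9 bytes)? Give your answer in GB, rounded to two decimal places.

988.92 GB

921 GiB × 1,073,741,824 bytes/GiB = 988,916,219,904 bytes
1 GB = 10^9 bytes = 1,000,000,000 bytes
988,916,219,904 / 1,000,000,000 = 988.92 GB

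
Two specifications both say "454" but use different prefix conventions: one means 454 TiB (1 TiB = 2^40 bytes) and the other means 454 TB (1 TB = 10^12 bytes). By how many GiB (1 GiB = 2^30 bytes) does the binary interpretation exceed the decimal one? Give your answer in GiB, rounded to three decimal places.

42,075.551 GiB

454 TiB = 454 × 1,099,511,627,776 = 499,178,279,010,304 bytes
454 TB = 454 × 1,000,000,000,000 = 454,000,000,000,000 bytes
difference = 45,178,279,010,304 bytes
45,178,279,010,304 / 1,073,741,824 = 42,075.551 GiB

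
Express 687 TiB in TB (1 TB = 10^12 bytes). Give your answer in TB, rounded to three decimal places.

755.364 TB

687 TiB × 1,099,511,627,776 bytes/TiB = 755,364,488,282,112 bytes
1 TB = 1,000,000,000,000 bytes
755,364,488,282,112 / 1,000,000,000,000 = 755.364 TB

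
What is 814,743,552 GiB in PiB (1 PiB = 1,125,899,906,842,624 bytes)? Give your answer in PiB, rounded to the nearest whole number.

777 PiB

814,743,552 GiB = 814,743,552 × 2^30 bytes = 874,824,227,616,718,848 bytes
1 PiB = 2^50 bytes = 1,125,899,906,842,624 bytes
874,824,227,616,718,848 / 1,125,899,906,842,624 = 777 PiB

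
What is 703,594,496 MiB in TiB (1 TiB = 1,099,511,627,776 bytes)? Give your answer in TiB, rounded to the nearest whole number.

703,594,496 MiB = 703,594,496 × 2^20 bytes = 737,772,302,237,696 bytes
1 TiB = 1,099,511,627,776 bytes
737,772,302,237,696 / 1,099,511,627,776 = 671 TiB

671 TiB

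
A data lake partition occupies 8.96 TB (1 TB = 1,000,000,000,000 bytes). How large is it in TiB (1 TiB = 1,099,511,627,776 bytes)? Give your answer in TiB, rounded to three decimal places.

8.96 TB = 8.96 × 10^12 bytes = 8,960,000,000,000 bytes
1 TiB = 2^40 bytes = 1,099,511,627,776 bytes
8,960,000,000,000 / 1,099,511,627,776 = 8.149 TiB

8.149 TiB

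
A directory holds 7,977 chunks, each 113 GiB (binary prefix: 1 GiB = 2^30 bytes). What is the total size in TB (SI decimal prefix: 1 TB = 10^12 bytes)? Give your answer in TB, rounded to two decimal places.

Total = 7,977 × 113 GiB = 901,401 GiB
= 901,401 × 1,073,741,824 bytes = 967,871,953,895,424 bytes
1 TB = 1,000,000,000,000 bytes
967,871,953,895,424 / 1,000,000,000,000 = 967.87 TB

967.87 TB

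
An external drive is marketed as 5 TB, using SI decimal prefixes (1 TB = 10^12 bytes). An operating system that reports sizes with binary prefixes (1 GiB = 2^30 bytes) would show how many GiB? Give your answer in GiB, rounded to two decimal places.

4,656.61 GiB

5 TB = 5 × 10^12 bytes = 5,000,000,000,000 bytes
1 GiB = 1,073,741,824 bytes
5,000,000,000,000 / 1,073,741,824 = 4,656.61 GiB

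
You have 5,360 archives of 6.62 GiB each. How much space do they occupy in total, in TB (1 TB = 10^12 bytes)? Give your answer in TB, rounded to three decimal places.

38.100 TB

Total = 5,360 × 6.62 GiB = 35483.2 GiB
= 35483.2 × 1,073,741,824 bytes = 38,099,795,889,356.8 bytes
1 TB = 1,000,000,000,000 bytes
38,099,795,889,356.8 / 1,000,000,000,000 = 38.100 TB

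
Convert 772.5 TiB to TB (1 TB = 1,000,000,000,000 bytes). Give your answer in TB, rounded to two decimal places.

772.5 TiB = 772.5 × 2^40 bytes = 849,372,732,456,960 bytes
1 TB = 10^12 bytes = 1,000,000,000,000 bytes
849,372,732,456,960 / 1,000,000,000,000 = 849.37 TB

849.37 TB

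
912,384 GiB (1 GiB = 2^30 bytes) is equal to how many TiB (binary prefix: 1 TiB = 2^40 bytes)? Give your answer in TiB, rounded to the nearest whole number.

891 TiB

912,384 GiB = 912,384 × 2^30 bytes = 979,664,860,348,416 bytes
1 TiB = 2^40 bytes = 1,099,511,627,776 bytes
979,664,860,348,416 / 1,099,511,627,776 = 891 TiB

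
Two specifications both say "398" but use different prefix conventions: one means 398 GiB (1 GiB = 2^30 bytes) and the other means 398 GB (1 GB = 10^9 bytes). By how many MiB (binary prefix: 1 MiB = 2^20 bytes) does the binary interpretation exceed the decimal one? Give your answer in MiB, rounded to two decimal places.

27,989.62 MiB

398 GiB = 398 × 1,073,741,824 = 427,349,245,952 bytes
398 GB = 398 × 1,000,000,000 = 398,000,000,000 bytes
difference = 29,349,245,952 bytes
29,349,245,952 / 1,048,576 = 27,989.62 MiB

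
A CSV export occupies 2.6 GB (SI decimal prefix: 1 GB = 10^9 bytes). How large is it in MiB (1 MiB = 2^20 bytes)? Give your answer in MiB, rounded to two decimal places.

2.6 GB = 2.6 × 10^9 bytes = 2,600,000,000 bytes
1 MiB = 1,048,576 bytes
2,600,000,000 / 1,048,576 = 2,479.55 MiB

2,479.55 MiB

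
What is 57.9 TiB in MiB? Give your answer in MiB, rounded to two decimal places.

60,712,550.40 MiB

57.9 TiB × 1,099,511,627,776 bytes/TiB = 63,661,723,248,230.4 bytes
1 MiB = 2^20 bytes = 1,048,576 bytes
63,661,723,248,230.4 / 1,048,576 = 60,712,550.40 MiB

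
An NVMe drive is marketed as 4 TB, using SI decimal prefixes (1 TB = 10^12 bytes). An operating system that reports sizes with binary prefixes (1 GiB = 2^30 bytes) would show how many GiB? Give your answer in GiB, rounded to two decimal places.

3,725.29 GiB

4 TB × 1,000,000,000,000 bytes/TB = 4,000,000,000,000 bytes
1 GiB = 1,073,741,824 bytes
4,000,000,000,000 / 1,073,741,824 = 3,725.29 GiB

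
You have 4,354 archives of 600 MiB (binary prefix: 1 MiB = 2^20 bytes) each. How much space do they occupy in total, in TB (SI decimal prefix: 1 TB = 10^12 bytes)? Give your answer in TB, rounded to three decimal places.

2.739 TB

Total = 4,354 × 600 MiB = 2,612,400 MiB
= 2,612,400 × 1,048,576 bytes = 2,739,299,942,400 bytes
1 TB = 1,000,000,000,000 bytes
2,739,299,942,400 / 1,000,000,000,000 = 2.739 TB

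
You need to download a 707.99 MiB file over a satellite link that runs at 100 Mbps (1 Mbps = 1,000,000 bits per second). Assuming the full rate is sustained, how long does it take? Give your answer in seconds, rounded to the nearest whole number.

707.99 MiB = 742,381,322.24 bytes = 5,939,050,577.92 bits
100 Mbps = 100,000,000 bits/s
time = 5,939,050,577.92 / 100,000,000 = 59 s

59 seconds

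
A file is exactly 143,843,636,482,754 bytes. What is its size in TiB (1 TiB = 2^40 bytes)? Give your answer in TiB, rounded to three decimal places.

143,843,636,482,754 bytes given.
1 TiB = 2^40 bytes = 1,099,511,627,776 bytes
143,843,636,482,754 / 1,099,511,627,776 = 130.825 TiB

130.825 TiB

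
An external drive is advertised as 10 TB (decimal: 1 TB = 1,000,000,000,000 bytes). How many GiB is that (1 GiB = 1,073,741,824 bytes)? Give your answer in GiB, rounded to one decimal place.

10 TB × 1,000,000,000,000 bytes/TB = 10,000,000,000,000 bytes
1 GiB = 1,073,741,824 bytes
10,000,000,000,000 / 1,073,741,824 = 9,313.2 GiB

9,313.2 GiB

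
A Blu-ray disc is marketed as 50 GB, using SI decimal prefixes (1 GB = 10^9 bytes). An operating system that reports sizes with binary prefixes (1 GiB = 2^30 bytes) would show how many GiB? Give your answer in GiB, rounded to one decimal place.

50 GB = 50 × 10^9 bytes = 50,000,000,000 bytes
1 GiB = 2^30 bytes = 1,073,741,824 bytes
50,000,000,000 / 1,073,741,824 = 46.6 GiB

46.6 GiB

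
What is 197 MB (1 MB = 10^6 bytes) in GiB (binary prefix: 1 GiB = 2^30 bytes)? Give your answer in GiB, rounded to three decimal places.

197 MB × 1,000,000 bytes/MB = 197,000,000 bytes
1 GiB = 2^30 bytes = 1,073,741,824 bytes
197,000,000 / 1,073,741,824 = 0.183 GiB

0.183 GiB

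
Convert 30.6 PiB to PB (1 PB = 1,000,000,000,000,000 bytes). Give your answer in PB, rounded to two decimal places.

30.6 PiB × 1,125,899,906,842,624 bytes/PiB = 34,452,537,149,384,294.4 bytes
1 PB = 10^15 bytes = 1,000,000,000,000,000 bytes
34,452,537,149,384,294.4 / 1,000,000,000,000,000 = 34.45 PB

34.45 PB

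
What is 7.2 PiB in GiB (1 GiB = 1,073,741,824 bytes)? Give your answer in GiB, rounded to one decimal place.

7,549,747.2 GiB

7.2 PiB = 7.2 × 2^50 bytes = 8,106,479,329,266,892.8 bytes
1 GiB = 2^30 bytes = 1,073,741,824 bytes
8,106,479,329,266,892.8 / 1,073,741,824 = 7,549,747.2 GiB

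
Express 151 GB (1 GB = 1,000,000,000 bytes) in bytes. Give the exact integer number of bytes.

151 × 1,000,000,000 = 151,000,000,000 bytes

151,000,000,000 bytes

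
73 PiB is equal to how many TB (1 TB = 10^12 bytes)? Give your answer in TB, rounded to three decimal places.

73 PiB = 73 × 2^50 bytes = 82,190,693,199,511,552 bytes
1 TB = 1,000,000,000,000 bytes
82,190,693,199,511,552 / 1,000,000,000,000 = 82,190.693 TB

82,190.693 TB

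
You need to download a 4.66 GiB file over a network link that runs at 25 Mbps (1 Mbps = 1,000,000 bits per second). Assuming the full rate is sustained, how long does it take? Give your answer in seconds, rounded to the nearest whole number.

1,601 seconds

4.66 GiB = 5,003,636,899.84 bytes = 40,029,095,198.72 bits
25 Mbps = 25,000,000 bits/s
time = 40,029,095,198.72 / 25,000,000 = 1,601 s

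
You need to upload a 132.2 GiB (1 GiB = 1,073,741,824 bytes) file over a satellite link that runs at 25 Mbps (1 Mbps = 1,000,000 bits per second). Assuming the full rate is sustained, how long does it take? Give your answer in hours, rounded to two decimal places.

12.62 hours

132.2 GiB = 141,948,669,132.8 bytes = 1,135,589,353,062.4 bits
25 Mbps = 25,000,000 bits/s
time = 1,135,589,353,062.4 / 25,000,000 = 45,423.5741 s
45,423.5741 s / 3600 = 12.62 hours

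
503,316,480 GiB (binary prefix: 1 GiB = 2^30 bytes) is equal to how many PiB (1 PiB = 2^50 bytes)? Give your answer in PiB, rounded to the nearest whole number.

503,316,480 GiB = 503,316,480 × 2^30 bytes = 540,431,955,284,459,520 bytes
1 PiB = 1,125,899,906,842,624 bytes
540,431,955,284,459,520 / 1,125,899,906,842,624 = 480 PiB

480 PiB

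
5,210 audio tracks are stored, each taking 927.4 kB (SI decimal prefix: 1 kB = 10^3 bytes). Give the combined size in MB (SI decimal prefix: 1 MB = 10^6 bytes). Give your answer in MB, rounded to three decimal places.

Total = 5,210 × 927.4 kB = 4,831,754 kB
= 4,831,754 × 1,000 bytes = 4,831,754,000 bytes
1 MB = 1,000,000 bytes
4,831,754,000 / 1,000,000 = 4,831.754 MB

4,831.754 MB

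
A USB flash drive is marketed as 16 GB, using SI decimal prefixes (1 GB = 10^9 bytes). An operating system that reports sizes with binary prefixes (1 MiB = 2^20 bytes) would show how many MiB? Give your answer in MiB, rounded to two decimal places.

16 GB = 16 × 10^9 bytes = 16,000,000,000 bytes
1 MiB = 2^20 bytes = 1,048,576 bytes
16,000,000,000 / 1,048,576 = 15,258.79 MiB

15,258.79 MiB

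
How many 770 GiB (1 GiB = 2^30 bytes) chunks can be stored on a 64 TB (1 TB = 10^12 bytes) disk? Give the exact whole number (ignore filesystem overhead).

77

Capacity: 64 TB = 64,000,000,000,000 bytes
Per item: 770 GiB = 826,781,204,480 bytes
⌊64,000,000,000,000 / 826,781,204,480⌋ = 77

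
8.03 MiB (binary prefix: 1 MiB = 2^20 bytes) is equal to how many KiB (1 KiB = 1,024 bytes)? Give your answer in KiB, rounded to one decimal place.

8.03 MiB = 8.03 × 2^20 bytes = 8,420,065.28 bytes
1 KiB = 2^10 bytes = 1,024 bytes
8,420,065.28 / 1,024 = 8,222.7 KiB

8,222.7 KiB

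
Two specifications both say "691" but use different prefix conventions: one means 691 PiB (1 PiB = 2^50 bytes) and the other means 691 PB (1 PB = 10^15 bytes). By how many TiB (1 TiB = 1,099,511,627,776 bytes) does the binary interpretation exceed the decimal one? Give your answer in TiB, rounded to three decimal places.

691 PiB = 691 × 1,125,899,906,842,624 = 777,996,835,628,253,184 bytes
691 PB = 691 × 1,000,000,000,000,000 = 691,000,000,000,000,000 bytes
difference = 86,996,835,628,253,184 bytes
86,996,835,628,253,184 / 1,099,511,627,776 = 79,123.161 TiB

79,123.161 TiB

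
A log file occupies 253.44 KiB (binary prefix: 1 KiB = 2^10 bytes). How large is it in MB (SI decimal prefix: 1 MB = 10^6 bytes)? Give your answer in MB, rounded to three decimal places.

0.260 MB

253.44 KiB × 1,024 bytes/KiB = 259,522.56 bytes
1 MB = 1,000,000 bytes
259,522.56 / 1,000,000 = 0.260 MB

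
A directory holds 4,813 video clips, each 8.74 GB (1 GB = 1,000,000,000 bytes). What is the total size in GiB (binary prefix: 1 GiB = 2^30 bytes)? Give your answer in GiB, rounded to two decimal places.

Total = 4,813 × 8.74 GB = 42065.62 GB
= 42065.62 × 1,000,000,000 bytes = 42,065,620,000,000 bytes
1 GiB = 1,073,741,824 bytes
42,065,620,000,000 / 1,073,741,824 = 39,176.66 GiB

39,176.66 GiB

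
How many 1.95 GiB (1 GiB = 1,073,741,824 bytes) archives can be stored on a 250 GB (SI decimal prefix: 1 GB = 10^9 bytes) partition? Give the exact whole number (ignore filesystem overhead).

Capacity: 250 GB = 250,000,000,000 bytes
Per item: 1.95 GiB = 2,093,796,556.8 bytes
⌊250,000,000,000 / 2,093,796,556.8⌋ = 119

119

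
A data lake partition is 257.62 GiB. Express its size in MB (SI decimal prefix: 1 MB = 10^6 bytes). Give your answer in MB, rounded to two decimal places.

276,617.37 MB

257.62 GiB × 1,073,741,824 bytes/GiB = 276,617,368,698.88 bytes
1 MB = 1,000,000 bytes
276,617,368,698.88 / 1,000,000 = 276,617.37 MB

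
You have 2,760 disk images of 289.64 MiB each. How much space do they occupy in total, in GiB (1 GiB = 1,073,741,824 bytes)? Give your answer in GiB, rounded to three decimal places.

Total = 2,760 × 289.64 MiB = 799406.4 MiB
= 799406.4 × 1,048,576 bytes = 838,238,365,286.4 bytes
1 GiB = 1,073,741,824 bytes
838,238,365,286.4 / 1,073,741,824 = 780.670 GiB

780.670 GiB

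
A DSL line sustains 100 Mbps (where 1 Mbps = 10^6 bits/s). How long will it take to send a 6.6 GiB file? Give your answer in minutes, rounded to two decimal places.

6.6 GiB = 7,086,696,038.4 bytes = 56,693,568,307.2 bits
100 Mbps = 100,000,000 bits/s
time = 56,693,568,307.2 / 100,000,000 = 566.936 s
566.936 s / 60 = 9.45 minutes

9.45 minutes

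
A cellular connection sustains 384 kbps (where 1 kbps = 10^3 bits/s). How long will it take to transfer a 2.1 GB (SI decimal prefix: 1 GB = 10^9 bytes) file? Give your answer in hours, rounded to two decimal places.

2.1 GB = 2,100,000,000 bytes = 16,800,000,000 bits
384 kbps = 384,000 bits/s
time = 16,800,000,000 / 384,000 = 43,750.0000 s
43,750.0000 s / 3600 = 12.15 hours

12.15 hours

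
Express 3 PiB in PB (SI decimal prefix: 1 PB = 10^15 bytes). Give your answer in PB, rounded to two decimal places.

3 PiB = 3 × 2^50 bytes = 3,377,699,720,527,872 bytes
1 PB = 1,000,000,000,000,000 bytes
3,377,699,720,527,872 / 1,000,000,000,000,000 = 3.38 PB

3.38 PB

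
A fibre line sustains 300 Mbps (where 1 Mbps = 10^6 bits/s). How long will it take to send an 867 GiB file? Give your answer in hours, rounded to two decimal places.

867 GiB = 930,934,161,408 bytes = 7,447,473,291,264 bits
300 Mbps = 300,000,000 bits/s
time = 7,447,473,291,264 / 300,000,000 = 24,824.9110 s
24,824.9110 s / 3600 = 6.90 hours

6.90 hours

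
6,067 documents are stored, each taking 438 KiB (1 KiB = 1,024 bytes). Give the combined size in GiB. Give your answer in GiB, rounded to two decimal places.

2.53 GiB

Total = 6,067 × 438 KiB = 2,657,346 KiB
= 2,657,346 × 1,024 bytes = 2,721,122,304 bytes
1 GiB = 1,073,741,824 bytes
2,721,122,304 / 1,073,741,824 = 2.53 GiB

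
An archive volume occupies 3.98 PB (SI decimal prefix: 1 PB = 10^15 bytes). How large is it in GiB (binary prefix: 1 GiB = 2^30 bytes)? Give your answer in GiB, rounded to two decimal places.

3.98 PB = 3.98 × 10^15 bytes = 3,980,000,000,000,000 bytes
1 GiB = 1,073,741,824 bytes
3,980,000,000,000,000 / 1,073,741,824 = 3,706,663.85 GiB

3,706,663.85 GiB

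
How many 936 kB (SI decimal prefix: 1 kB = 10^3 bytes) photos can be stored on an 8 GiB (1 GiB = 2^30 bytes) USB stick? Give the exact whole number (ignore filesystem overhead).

Capacity: 8 GiB = 8,589,934,592 bytes
Per item: 936 kB = 936,000 bytes
⌊8,589,934,592 / 936,000⌋ = 9,177

9,177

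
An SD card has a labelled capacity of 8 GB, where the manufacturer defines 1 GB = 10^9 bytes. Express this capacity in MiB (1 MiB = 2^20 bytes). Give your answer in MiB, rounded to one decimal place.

8 GB = 8 × 10^9 bytes = 8,000,000,000 bytes
1 MiB = 1,048,576 bytes
8,000,000,000 / 1,048,576 = 7,629.4 MiB

7,629.4 MiB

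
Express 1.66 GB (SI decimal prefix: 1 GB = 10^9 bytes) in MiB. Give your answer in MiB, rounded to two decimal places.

1.66 GB = 1.66 × 10^9 bytes = 1,660,000,000 bytes
1 MiB = 2^20 bytes = 1,048,576 bytes
1,660,000,000 / 1,048,576 = 1,583.10 MiB

1,583.10 MiB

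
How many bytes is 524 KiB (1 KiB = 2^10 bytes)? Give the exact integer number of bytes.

536,576 bytes

524 × 1,024 = 536,576 bytes  (1 KiB = 2^10 bytes)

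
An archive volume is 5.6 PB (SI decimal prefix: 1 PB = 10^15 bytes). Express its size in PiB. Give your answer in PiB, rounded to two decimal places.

4.97 PiB

5.6 PB × 1,000,000,000,000,000 bytes/PB = 5,600,000,000,000,000 bytes
1 PiB = 2^50 bytes = 1,125,899,906,842,624 bytes
5,600,000,000,000,000 / 1,125,899,906,842,624 = 4.97 PiB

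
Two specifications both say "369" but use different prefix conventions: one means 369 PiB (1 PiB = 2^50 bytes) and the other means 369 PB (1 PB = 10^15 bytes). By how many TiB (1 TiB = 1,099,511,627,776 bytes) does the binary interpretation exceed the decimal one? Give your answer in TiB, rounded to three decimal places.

369 PiB = 369 × 1,125,899,906,842,624 = 415,457,065,624,928,256 bytes
369 PB = 369 × 1,000,000,000,000,000 = 369,000,000,000,000,000 bytes
difference = 46,457,065,624,928,256 bytes
46,457,065,624,928,256 / 1,099,511,627,776 = 42,252.455 TiB

42,252.455 TiB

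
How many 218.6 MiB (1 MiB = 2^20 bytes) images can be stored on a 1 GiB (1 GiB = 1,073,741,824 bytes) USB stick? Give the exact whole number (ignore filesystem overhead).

4

Capacity: 1 GiB = 1,073,741,824 bytes
Per item: 218.6 MiB = 229,218,713.6 bytes
⌊1,073,741,824 / 229,218,713.6⌋ = 4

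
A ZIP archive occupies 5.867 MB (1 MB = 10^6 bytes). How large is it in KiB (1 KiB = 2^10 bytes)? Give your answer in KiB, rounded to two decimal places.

5.867 MB × 1,000,000 bytes/MB = 5,867,000 bytes
1 KiB = 1,024 bytes
5,867,000 / 1,024 = 5,729.49 KiB

5,729.49 KiB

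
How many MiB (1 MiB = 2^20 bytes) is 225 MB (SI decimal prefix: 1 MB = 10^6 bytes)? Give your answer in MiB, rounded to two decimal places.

214.58 MiB

225 MB = 225 × 10^6 bytes = 225,000,000 bytes
1 MiB = 1,048,576 bytes
225,000,000 / 1,048,576 = 214.58 MiB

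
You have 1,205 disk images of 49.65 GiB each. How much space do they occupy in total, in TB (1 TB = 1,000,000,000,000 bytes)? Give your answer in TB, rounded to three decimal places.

Total = 1,205 × 49.65 GiB = 59828.25 GiB
= 59828.25 × 1,073,741,824 bytes = 64,240,094,281,728 bytes
1 TB = 1,000,000,000,000 bytes
64,240,094,281,728 / 1,000,000,000,000 = 64.240 TB

64.240 TB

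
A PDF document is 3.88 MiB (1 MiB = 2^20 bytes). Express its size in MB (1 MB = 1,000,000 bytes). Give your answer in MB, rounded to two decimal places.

4.07 MB

3.88 MiB = 3.88 × 2^20 bytes = 4,068,474.88 bytes
1 MB = 1,000,000 bytes
4,068,474.88 / 1,000,000 = 4.07 MB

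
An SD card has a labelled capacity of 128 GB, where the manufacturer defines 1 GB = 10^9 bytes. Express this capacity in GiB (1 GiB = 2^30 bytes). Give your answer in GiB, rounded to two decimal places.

128 GB = 128 × 10^9 bytes = 128,000,000,000 bytes
1 GiB = 1,073,741,824 bytes
128,000,000,000 / 1,073,741,824 = 119.21 GiB

119.21 GiB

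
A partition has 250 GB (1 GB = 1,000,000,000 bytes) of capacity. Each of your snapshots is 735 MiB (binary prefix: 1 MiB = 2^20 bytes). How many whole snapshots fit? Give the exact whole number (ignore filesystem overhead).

324

Capacity: 250 GB = 250,000,000,000 bytes
Per item: 735 MiB = 770,703,360 bytes
⌊250,000,000,000 / 770,703,360⌋ = 324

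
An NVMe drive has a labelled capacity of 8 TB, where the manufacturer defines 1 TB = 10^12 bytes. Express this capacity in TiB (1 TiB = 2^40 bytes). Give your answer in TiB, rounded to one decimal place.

7.3 TiB

8 TB × 1,000,000,000,000 bytes/TB = 8,000,000,000,000 bytes
1 TiB = 1,099,511,627,776 bytes
8,000,000,000,000 / 1,099,511,627,776 = 7.3 TiB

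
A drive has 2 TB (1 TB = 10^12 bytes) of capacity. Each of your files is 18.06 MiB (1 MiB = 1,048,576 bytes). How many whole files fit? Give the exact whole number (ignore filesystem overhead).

105,611

Capacity: 2 TB = 2,000,000,000,000 bytes
Per item: 18.06 MiB = 18,937,282.56 bytes
⌊2,000,000,000,000 / 18,937,282.56⌋ = 105,611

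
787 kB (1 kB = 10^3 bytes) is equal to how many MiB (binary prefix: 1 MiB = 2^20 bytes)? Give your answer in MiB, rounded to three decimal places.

0.751 MiB

787 kB = 787 × 10^3 bytes = 787,000 bytes
1 MiB = 2^20 bytes = 1,048,576 bytes
787,000 / 1,048,576 = 0.751 MiB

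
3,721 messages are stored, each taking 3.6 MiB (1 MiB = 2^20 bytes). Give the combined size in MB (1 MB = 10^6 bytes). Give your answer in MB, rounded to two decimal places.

14,046.30 MB

Total = 3,721 × 3.6 MiB = 13395.6 MiB
= 13395.6 × 1,048,576 bytes = 14,046,304,665.6 bytes
1 MB = 1,000,000 bytes
14,046,304,665.6 / 1,000,000 = 14,046.30 MB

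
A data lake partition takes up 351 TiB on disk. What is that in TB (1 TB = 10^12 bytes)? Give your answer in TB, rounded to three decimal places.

385.929 TB

351 TiB = 351 × 2^40 bytes = 385,928,581,349,376 bytes
1 TB = 10^12 bytes = 1,000,000,000,000 bytes
385,928,581,349,376 / 1,000,000,000,000 = 385.929 TB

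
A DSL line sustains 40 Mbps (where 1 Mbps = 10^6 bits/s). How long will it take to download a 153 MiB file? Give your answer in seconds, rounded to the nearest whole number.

32 seconds

153 MiB = 160,432,128 bytes = 1,283,457,024 bits
40 Mbps = 40,000,000 bits/s
time = 1,283,457,024 / 40,000,000 = 32 s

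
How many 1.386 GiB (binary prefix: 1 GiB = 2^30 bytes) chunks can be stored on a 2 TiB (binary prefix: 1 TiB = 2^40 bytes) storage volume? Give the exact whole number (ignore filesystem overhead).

1,477

Capacity: 2 TiB = 2,199,023,255,552 bytes
Per item: 1.386 GiB = 1,488,206,168.064 bytes
⌊2,199,023,255,552 / 1,488,206,168.064⌋ = 1,477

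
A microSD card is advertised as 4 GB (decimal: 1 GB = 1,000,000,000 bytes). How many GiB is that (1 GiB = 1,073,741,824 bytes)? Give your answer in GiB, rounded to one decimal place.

4 GB × 1,000,000,000 bytes/GB = 4,000,000,000 bytes
1 GiB = 1,073,741,824 bytes
4,000,000,000 / 1,073,741,824 = 3.7 GiB

3.7 GiB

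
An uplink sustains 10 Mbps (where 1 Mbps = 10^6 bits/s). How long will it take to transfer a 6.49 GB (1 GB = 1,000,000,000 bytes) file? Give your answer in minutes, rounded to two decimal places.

6.49 GB = 6,490,000,000 bytes = 51,920,000,000 bits
10 Mbps = 10,000,000 bits/s
time = 51,920,000,000 / 10,000,000 = 5,192.000 s
5,192.000 s / 60 = 86.53 minutes

86.53 minutes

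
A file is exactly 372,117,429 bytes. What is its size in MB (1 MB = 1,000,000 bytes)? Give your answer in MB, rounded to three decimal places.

372.117 MB

372,117,429 bytes given.
1 MB = 10^6 bytes = 1,000,000 bytes
372,117,429 / 1,000,000 = 372.117 MB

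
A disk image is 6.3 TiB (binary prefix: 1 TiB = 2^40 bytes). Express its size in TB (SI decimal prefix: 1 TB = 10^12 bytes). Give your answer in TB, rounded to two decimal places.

6.3 TiB × 1,099,511,627,776 bytes/TiB = 6,926,923,254,988.8 bytes
1 TB = 1,000,000,000,000 bytes
6,926,923,254,988.8 / 1,000,000,000,000 = 6.93 TB

6.93 TB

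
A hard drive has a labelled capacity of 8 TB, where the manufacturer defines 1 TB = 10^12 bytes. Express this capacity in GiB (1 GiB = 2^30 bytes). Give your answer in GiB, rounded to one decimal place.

7,450.6 GiB

8 TB × 1,000,000,000,000 bytes/TB = 8,000,000,000,000 bytes
1 GiB = 1,073,741,824 bytes
8,000,000,000,000 / 1,073,741,824 = 7,450.6 GiB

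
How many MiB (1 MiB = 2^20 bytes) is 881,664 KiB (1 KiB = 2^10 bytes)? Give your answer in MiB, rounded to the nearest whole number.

881,664 KiB = 881,664 × 2^10 bytes = 902,823,936 bytes
1 MiB = 1,048,576 bytes
902,823,936 / 1,048,576 = 861 MiB

861 MiB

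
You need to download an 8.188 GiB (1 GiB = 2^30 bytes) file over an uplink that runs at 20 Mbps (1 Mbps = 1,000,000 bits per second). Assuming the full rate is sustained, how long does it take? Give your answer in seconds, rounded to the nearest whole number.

8.188 GiB = 8,791,798,054.912 bytes = 70,334,384,439.296 bits
20 Mbps = 20,000,000 bits/s
time = 70,334,384,439.296 / 20,000,000 = 3,517 s

3,517 seconds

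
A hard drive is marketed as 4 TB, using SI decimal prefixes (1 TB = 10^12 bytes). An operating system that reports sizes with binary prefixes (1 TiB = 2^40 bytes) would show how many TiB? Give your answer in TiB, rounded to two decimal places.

4 TB × 1,000,000,000,000 bytes/TB = 4,000,000,000,000 bytes
1 TiB = 1,099,511,627,776 bytes
4,000,000,000,000 / 1,099,511,627,776 = 3.64 TiB

3.64 TiB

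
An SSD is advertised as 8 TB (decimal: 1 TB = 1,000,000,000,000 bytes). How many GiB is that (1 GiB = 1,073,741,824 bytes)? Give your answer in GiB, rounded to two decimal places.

8 TB = 8 × 10^12 bytes = 8,000,000,000,000 bytes
1 GiB = 2^30 bytes = 1,073,741,824 bytes
8,000,000,000,000 / 1,073,741,824 = 7,450.58 GiB

7,450.58 GiB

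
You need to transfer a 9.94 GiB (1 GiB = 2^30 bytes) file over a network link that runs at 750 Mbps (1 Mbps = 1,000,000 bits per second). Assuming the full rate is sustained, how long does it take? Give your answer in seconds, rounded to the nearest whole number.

9.94 GiB = 10,672,993,730.56 bytes = 85,383,949,844.48 bits
750 Mbps = 750,000,000 bits/s
time = 85,383,949,844.48 / 750,000,000 = 114 s

114 seconds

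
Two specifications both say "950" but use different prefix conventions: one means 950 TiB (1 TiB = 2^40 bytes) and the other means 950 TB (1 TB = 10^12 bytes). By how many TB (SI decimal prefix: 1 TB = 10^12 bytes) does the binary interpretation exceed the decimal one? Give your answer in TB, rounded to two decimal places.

950 TiB = 950 × 1,099,511,627,776 = 1,044,536,046,387,200 bytes
950 TB = 950 × 1,000,000,000,000 = 950,000,000,000,000 bytes
difference = 94,536,046,387,200 bytes
94,536,046,387,200 / 1,000,000,000,000 = 94.54 TB

94.54 TB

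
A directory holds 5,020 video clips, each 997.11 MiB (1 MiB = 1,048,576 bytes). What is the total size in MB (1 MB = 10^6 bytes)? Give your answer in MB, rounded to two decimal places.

5,248,638.99 MB

Total = 5,020 × 997.11 MiB = 5005492.2 MiB
= 5005492.2 × 1,048,576 bytes = 5,248,638,989,107.2 bytes
1 MB = 1,000,000 bytes
5,248,638,989,107.2 / 1,000,000 = 5,248,638.99 MB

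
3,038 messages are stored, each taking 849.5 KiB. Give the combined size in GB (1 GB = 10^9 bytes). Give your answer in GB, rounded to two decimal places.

2.64 GB

Total = 3,038 × 849.5 KiB = 2,580,781 KiB
= 2,580,781 × 1,024 bytes = 2,642,719,744 bytes
1 GB = 1,000,000,000 bytes
2,642,719,744 / 1,000,000,000 = 2.64 GB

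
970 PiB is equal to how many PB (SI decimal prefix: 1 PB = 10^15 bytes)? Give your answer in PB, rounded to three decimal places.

970 PiB = 970 × 2^50 bytes = 1,092,122,909,637,345,280 bytes
1 PB = 10^15 bytes = 1,000,000,000,000,000 bytes
1,092,122,909,637,345,280 / 1,000,000,000,000,000 = 1,092.123 PB

1,092.123 PB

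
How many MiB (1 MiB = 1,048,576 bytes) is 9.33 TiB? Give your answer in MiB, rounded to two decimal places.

9.33 TiB × 1,099,511,627,776 bytes/TiB = 10,258,443,487,150.08 bytes
1 MiB = 2^20 bytes = 1,048,576 bytes
10,258,443,487,150.08 / 1,048,576 = 9,783,214.08 MiB

9,783,214.08 MiB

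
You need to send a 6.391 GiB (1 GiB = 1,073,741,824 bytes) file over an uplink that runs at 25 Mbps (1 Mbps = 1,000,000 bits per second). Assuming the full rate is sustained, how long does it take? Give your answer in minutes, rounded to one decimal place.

6.391 GiB = 6,862,283,997.184 bytes = 54,898,271,977.472 bits
25 Mbps = 25,000,000 bits/s
time = 54,898,271,977.472 / 25,000,000 = 2,195.93 s
2,195.93 s / 60 = 36.6 minutes

36.6 minutes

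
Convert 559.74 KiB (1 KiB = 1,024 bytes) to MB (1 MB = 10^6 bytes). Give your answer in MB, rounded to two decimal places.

559.74 KiB × 1,024 bytes/KiB = 573,173.76 bytes
1 MB = 1,000,000 bytes
573,173.76 / 1,000,000 = 0.57 MB

0.57 MB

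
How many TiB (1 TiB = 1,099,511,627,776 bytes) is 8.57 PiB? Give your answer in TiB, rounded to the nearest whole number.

8.57 PiB × 1,125,899,906,842,624 bytes/PiB = 9,648,962,201,641,287.68 bytes
1 TiB = 1,099,511,627,776 bytes
9,648,962,201,641,287.68 / 1,099,511,627,776 = 8,776 TiB

8,776 TiB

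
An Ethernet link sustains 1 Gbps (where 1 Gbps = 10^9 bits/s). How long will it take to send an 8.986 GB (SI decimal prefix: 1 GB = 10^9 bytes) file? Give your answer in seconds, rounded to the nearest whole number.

8.986 GB = 8,986,000,000 bytes = 71,888,000,000 bits
1 Gbps = 1,000,000,000 bits/s
time = 71,888,000,000 / 1,000,000,000 = 72 s

72 seconds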